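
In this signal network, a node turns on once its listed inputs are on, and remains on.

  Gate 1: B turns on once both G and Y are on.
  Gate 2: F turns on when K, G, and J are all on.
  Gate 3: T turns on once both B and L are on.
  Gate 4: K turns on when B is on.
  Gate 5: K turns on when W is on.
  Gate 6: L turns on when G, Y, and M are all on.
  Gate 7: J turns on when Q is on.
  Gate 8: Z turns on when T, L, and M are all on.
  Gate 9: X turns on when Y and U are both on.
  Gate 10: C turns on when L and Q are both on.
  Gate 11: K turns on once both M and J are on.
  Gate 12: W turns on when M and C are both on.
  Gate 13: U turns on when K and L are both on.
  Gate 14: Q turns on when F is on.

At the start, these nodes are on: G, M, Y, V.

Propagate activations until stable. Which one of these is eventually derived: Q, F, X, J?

G, Y, and M are on, so L turns on (Gate 6).
G and Y are on, so B turns on (Gate 1).
Gate 4: B on → K on.
K and L are on, so U turns on (Gate 13).
Gate 9: Y and U on → X on.
Q would need F (Gate 14), but F never turns on. J would need Q (Gate 7), but Q never turns on. F would need K, G, and J (Gate 2), but J never turns on.

X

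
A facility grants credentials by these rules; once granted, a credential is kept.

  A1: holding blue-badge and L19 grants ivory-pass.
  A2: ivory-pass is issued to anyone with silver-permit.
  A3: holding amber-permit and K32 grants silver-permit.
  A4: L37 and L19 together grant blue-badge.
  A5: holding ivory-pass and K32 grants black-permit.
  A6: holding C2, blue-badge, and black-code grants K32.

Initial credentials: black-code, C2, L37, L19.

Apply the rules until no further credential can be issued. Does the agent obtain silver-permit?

silver-permit would need amber-permit and K32 (A3), but amber-permit is never granted.

No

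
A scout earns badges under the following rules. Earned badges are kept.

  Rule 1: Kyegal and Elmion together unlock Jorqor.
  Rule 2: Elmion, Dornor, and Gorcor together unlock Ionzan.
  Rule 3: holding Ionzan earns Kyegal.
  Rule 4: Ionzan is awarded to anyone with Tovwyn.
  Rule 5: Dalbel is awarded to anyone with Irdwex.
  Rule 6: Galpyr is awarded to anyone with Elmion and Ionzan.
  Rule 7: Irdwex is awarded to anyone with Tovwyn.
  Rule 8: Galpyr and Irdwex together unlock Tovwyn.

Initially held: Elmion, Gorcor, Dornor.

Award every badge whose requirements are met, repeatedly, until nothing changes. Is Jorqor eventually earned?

With Elmion, Dornor, and Gorcor, Ionzan is earned (Rule 2).
With Ionzan, Kyegal is earned (Rule 3).
With Kyegal and Elmion, Jorqor is earned (Rule 1).

Yes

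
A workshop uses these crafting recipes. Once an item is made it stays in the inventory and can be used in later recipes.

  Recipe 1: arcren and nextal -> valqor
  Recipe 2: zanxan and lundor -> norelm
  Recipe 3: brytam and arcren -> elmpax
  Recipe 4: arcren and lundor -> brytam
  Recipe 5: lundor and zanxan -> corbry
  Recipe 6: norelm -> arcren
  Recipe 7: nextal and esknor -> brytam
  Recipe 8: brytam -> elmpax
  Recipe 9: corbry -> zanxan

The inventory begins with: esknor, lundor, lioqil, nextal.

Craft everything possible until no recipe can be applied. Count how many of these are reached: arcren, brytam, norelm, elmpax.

Using Recipe 7, nextal and esknor make brytam.
brytam -> elmpax (Recipe 8).
arcren would need norelm (Recipe 6), but norelm is never obtained.
brytam: reached.
norelm would need zanxan and lundor (Recipe 2), but zanxan is never obtained.
elmpax: reached.
Reached: brytam and elmpax — 2 of the 4.

2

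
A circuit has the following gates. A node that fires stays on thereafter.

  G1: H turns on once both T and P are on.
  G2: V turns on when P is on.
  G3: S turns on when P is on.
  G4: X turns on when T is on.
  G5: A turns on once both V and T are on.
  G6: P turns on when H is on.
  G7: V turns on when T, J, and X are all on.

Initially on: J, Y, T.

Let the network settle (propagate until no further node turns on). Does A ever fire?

Yes

G4: T on → X on.
G7: T, J, and X on → V on.
V and T are on, so A turns on (G5).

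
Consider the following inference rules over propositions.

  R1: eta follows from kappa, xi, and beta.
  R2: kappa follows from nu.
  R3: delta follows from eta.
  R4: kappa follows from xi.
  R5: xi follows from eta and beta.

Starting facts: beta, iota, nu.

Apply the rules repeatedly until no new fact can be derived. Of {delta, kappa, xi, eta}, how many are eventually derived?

From nu, R2 gives kappa.
delta would need eta (R3), but eta is never established.
kappa: reached.
xi would need eta and beta (R5), but eta is never established.
eta would need kappa, xi, and beta (R1), but xi is never established.
Reached: kappa — 1 of the 4.

1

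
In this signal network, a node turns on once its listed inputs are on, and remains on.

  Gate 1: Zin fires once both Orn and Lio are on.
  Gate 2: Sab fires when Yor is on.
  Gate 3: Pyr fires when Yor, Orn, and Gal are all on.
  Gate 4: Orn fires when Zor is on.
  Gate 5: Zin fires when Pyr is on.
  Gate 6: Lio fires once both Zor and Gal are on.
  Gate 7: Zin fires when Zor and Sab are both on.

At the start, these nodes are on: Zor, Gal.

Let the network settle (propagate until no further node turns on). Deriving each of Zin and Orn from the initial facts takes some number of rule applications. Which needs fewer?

Orn

Orn: Gate 4: Zor on → Orn on. [1 rule application]
Zin: Zor is on, so Orn fires (Gate 4). Gate 6: Zor and Gal on → Lio on. Orn and Lio are on, so Zin fires (Gate 1). [3 rule applications]
Orn needs fewer.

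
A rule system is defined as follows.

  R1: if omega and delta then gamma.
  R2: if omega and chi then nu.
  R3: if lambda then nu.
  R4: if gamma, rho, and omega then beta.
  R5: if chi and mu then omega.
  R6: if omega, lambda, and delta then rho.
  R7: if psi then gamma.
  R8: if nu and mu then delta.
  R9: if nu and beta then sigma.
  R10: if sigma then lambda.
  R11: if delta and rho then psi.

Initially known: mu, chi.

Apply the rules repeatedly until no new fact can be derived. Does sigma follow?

sigma would need nu and beta (R9), but beta is never established.

No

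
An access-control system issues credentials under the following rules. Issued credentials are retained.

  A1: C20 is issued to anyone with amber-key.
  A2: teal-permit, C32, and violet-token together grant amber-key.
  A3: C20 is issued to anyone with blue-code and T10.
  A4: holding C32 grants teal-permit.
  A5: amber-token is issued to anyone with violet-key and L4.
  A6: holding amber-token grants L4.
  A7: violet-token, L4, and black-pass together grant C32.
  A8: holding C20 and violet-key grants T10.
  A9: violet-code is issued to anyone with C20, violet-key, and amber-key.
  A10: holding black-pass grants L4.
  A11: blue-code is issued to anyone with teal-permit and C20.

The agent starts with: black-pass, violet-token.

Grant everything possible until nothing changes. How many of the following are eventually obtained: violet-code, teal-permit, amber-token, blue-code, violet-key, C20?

3

Holding black-pass grants L4 (A10).
Holding violet-token, L4, and black-pass grants C32 (A7).
Holding C32 grants teal-permit (A4).
Holding teal-permit, C32, and violet-token grants amber-key (A2).
Holding amber-key grants C20 (A1).
Holding teal-permit and C20 grants blue-code (A11).
violet-code would need C20, violet-key, and amber-key (A9), but violet-key is never granted.
teal-permit: reached.
amber-token would need violet-key and L4 (A5), but violet-key is never granted.
blue-code: reached.
No rule produces violet-key, and it is not given.
C20: reached.
Reached: teal-permit, blue-code, and C20 — 3 of the 6.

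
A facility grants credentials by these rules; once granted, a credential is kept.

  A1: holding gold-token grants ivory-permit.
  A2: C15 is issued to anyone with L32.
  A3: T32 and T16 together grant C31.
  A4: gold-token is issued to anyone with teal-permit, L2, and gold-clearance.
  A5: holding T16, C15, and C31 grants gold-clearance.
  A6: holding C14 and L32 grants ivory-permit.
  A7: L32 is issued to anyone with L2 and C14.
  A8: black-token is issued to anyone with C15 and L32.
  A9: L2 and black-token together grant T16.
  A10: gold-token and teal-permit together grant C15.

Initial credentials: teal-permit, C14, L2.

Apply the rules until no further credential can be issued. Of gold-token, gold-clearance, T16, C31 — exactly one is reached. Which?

Holding L2 and C14 grants L32 (A7).
Holding L32 grants C15 (A2).
Holding C15 and L32 grants black-token (A8).
Holding L2 and black-token grants T16 (A9).
C31 would need T32 and T16 (A3), but T32 is never granted. gold-token would need teal-permit, L2, and gold-clearance (A4), but gold-clearance is never granted. gold-clearance would need T16, C15, and C31 (A5), but C31 is never granted.

T16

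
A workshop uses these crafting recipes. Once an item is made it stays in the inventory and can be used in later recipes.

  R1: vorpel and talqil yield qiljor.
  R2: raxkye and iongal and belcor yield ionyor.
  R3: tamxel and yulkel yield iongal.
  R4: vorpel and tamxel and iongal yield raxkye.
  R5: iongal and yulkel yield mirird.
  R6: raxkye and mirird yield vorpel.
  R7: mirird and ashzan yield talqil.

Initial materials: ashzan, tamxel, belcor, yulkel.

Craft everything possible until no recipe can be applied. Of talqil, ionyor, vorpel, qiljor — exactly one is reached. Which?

talqil

Using R3, tamxel and yulkel make iongal.
iongal and yulkel → mirird (R5).
Using R7, mirird and ashzan make talqil.
qiljor would need vorpel and talqil (R1), but vorpel is never obtained. vorpel would need raxkye and mirird (R6), but raxkye is never obtained. ionyor would need raxkye, iongal, and belcor (R2), but raxkye is never obtained.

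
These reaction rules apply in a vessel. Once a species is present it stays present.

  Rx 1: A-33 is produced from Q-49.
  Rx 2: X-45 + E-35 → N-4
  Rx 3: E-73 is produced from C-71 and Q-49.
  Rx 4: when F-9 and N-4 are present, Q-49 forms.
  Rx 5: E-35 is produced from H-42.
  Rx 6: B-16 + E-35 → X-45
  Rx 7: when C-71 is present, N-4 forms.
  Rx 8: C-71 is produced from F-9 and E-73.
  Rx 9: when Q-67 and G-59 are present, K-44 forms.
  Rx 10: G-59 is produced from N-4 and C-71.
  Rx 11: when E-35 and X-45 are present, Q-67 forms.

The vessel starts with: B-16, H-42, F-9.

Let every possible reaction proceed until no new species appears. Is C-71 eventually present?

C-71 would need F-9 and E-73 (Rx 8), but E-73 never forms.

No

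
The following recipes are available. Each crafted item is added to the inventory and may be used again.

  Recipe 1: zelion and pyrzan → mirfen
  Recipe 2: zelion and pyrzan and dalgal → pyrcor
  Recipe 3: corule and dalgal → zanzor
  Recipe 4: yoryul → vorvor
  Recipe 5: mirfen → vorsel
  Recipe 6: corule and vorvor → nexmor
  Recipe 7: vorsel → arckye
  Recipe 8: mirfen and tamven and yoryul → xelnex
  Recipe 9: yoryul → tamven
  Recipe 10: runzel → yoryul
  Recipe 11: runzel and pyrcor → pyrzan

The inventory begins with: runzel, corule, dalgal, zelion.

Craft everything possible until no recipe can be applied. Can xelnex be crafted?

No

xelnex would need mirfen, tamven, and yoryul (Recipe 8), but mirfen is never obtained.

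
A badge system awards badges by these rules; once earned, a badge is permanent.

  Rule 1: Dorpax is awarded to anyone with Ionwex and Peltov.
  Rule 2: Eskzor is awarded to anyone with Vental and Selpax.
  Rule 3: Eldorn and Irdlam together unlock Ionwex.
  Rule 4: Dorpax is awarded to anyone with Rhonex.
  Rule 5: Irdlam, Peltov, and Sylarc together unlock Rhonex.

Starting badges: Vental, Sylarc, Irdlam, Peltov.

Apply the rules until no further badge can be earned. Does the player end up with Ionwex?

Ionwex would need Eldorn and Irdlam (Rule 3), but Eldorn is never earned.

No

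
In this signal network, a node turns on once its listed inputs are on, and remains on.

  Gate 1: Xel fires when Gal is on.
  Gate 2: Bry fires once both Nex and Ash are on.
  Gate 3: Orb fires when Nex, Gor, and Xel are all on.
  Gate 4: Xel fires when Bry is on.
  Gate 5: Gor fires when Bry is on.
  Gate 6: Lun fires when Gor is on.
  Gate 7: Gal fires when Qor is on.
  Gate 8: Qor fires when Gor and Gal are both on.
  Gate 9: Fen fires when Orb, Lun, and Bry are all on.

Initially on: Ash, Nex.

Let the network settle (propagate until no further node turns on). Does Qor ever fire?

No

Qor would need Gor and Gal (Gate 8), but Gal never turns on.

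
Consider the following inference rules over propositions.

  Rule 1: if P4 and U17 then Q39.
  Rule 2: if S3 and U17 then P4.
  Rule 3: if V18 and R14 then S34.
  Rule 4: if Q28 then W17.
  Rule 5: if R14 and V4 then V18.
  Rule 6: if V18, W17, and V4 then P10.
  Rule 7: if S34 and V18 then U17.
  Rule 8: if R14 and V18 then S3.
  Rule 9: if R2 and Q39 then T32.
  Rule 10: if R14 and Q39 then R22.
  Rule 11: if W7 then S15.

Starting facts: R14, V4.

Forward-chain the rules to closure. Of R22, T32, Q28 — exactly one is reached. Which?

R14 and V4 hold, so V18 follows (Rule 5).
V18 and R14 hold, so S34 follows (Rule 3).
R14 and V18 hold, so S3 follows (Rule 8).
S34 and V18 hold, so U17 follows (Rule 7).
S3 and U17 hold, so P4 follows (Rule 2).
From P4 and U17, Rule 1 gives Q39.
From R14 and Q39, Rule 10 gives R22.
T32 would need R2 and Q39 (Rule 9), but R2 is never established. No rule produces Q28, and it is not given.

R22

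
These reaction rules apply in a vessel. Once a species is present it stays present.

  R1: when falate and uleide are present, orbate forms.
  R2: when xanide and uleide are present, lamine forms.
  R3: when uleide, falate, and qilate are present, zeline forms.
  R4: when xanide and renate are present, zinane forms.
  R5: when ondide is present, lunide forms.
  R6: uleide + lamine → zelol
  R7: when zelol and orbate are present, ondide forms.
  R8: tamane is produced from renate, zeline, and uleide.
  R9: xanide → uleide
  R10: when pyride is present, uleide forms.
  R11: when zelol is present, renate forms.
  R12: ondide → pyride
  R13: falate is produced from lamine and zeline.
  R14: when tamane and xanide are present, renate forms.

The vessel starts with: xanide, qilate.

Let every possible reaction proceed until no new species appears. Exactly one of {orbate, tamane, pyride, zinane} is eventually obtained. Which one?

xanide present → uleide forms (R9).
xanide and uleide present → lamine forms (R2).
uleide and lamine present → zelol forms (R6).
zelol present → renate forms (R11).
xanide and renate present → zinane forms (R4).
orbate would need falate and uleide (R1), but falate never forms. pyride would need ondide (R12), but ondide never forms. tamane would need renate, zeline, and uleide (R8), but zeline never forms.

zinane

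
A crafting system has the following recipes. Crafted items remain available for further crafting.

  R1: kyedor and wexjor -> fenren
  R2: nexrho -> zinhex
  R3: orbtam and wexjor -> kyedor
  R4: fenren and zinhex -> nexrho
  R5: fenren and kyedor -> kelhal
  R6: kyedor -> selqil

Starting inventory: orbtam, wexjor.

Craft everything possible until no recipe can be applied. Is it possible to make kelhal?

Yes

orbtam and wexjor -> kyedor (R3).
Using R1, kyedor and wexjor make fenren.
fenren and kyedor -> kelhal (R5).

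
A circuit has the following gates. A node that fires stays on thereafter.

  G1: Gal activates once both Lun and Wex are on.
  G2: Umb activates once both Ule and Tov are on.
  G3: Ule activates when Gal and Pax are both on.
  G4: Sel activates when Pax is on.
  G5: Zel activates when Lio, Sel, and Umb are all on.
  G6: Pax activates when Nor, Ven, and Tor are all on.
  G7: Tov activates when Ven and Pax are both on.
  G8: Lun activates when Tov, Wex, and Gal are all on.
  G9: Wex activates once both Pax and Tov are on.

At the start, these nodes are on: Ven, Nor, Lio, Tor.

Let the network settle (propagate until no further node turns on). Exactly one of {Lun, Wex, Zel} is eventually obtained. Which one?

Wex

Nor, Ven, and Tor are on, so Pax activates (G6).
Ven and Pax are on, so Tov activates (G7).
G9: Pax and Tov on → Wex on.
Zel would need Lio, Sel, and Umb (G5), but Umb never turns on. Lun would need Tov, Wex, and Gal (G8), but Gal never turns on.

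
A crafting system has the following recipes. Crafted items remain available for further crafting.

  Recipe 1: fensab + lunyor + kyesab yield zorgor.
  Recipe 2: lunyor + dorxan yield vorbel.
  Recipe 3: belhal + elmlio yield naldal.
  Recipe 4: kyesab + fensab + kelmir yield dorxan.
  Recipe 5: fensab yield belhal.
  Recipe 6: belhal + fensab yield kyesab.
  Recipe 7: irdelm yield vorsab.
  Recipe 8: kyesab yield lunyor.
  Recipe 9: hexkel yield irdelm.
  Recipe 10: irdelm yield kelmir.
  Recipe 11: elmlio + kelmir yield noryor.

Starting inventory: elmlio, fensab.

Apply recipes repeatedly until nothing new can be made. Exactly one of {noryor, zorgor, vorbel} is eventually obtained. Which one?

zorgor

fensab → belhal (Recipe 5).
Using Recipe 6, belhal and fensab make kyesab.
Using Recipe 8, kyesab makes lunyor.
Using Recipe 1, fensab, lunyor, and kyesab make zorgor.
noryor would need elmlio and kelmir (Recipe 11), but kelmir is never obtained. vorbel would need lunyor and dorxan (Recipe 2), but dorxan is never obtained.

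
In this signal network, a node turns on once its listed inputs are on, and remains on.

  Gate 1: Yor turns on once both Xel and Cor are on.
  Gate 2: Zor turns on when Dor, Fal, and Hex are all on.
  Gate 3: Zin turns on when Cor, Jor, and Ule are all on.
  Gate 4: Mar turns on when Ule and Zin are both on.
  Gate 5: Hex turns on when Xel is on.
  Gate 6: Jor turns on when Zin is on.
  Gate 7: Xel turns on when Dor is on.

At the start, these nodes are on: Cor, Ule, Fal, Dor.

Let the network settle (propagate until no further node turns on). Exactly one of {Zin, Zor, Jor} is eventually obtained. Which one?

Gate 7: Dor on → Xel on.
Xel is on, so Hex turns on (Gate 5).
Gate 2: Dor, Fal, and Hex on → Zor on.
Jor would need Zin (Gate 6), but Zin never turns on. Zin would need Cor, Jor, and Ule (Gate 3), but Jor never turns on.

Zor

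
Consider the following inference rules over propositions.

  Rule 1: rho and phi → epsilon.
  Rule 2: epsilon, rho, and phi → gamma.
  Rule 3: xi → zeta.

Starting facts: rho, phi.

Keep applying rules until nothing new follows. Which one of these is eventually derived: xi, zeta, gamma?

gamma

rho and phi hold, so epsilon follows (Rule 1).
From epsilon, rho, and phi, Rule 2 gives gamma.
zeta would need xi (Rule 3), but xi is never established. No rule produces xi, and it is not given.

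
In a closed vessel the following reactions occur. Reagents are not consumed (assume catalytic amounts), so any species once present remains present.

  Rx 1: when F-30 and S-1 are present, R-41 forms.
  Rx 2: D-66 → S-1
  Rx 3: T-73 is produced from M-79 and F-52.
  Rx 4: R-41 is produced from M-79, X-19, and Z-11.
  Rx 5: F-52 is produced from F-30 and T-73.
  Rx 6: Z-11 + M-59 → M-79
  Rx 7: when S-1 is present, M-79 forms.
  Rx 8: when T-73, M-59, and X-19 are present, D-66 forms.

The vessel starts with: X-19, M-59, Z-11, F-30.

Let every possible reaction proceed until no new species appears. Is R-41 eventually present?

Yes

Z-11 and M-59 present → M-79 forms (Rx 6).
M-79, X-19, and Z-11 present → R-41 forms (Rx 4).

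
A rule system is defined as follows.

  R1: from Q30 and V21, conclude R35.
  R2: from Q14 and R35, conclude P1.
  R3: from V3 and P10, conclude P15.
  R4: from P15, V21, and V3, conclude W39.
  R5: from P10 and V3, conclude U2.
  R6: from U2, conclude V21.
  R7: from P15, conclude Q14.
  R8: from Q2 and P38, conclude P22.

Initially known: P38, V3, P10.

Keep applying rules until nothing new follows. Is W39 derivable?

Yes

P10 and V3 hold, so U2 follows (R5).
From V3 and P10, R3 gives P15.
U2 holds, so V21 follows (R6).
P15, V21, and V3 hold, so W39 follows (R4).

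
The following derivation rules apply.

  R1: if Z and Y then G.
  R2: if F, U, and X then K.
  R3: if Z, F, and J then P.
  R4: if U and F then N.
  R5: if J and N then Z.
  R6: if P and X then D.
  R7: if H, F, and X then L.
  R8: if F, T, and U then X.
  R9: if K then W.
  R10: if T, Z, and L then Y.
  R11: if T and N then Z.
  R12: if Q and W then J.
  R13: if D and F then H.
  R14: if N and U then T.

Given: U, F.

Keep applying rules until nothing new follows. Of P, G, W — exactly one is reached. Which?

W

U and F hold, so N follows (R4).
From N and U, R14 gives T.
From F, T, and U, R8 gives X.
From F, U, and X, R2 gives K.
K holds, so W follows (R9).
G would need Z and Y (R1), but Y is never established. P would need Z, F, and J (R3), but J is never established.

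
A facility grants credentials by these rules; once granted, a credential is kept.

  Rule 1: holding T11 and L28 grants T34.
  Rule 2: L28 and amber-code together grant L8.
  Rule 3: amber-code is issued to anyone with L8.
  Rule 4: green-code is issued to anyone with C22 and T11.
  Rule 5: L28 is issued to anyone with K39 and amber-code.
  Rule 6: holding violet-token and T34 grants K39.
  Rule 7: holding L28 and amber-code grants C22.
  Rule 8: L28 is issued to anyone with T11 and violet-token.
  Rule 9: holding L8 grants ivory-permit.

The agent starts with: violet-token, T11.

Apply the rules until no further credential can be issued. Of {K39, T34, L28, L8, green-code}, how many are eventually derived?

Holding T11 and violet-token grants L28 (Rule 8).
Holding T11 and L28 grants T34 (Rule 1).
Holding violet-token and T34 grants K39 (Rule 6).
K39: reached.
T34: reached.
L28: reached.
L8 would need L28 and amber-code (Rule 2), but amber-code is never granted.
green-code would need C22 and T11 (Rule 4), but C22 is never granted.
Reached: K39, T34, and L28 — 3 of the 5.

3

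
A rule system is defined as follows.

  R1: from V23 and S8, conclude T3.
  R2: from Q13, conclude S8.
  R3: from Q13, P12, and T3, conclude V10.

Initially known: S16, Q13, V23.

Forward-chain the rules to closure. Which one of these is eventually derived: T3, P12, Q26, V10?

From Q13, R2 gives S8.
V23 and S8 hold, so T3 follows (R1).
V10 would need Q13, P12, and T3 (R3), but P12 is never established. No rule produces P12, and it is not given. No rule produces Q26, and it is not given.

T3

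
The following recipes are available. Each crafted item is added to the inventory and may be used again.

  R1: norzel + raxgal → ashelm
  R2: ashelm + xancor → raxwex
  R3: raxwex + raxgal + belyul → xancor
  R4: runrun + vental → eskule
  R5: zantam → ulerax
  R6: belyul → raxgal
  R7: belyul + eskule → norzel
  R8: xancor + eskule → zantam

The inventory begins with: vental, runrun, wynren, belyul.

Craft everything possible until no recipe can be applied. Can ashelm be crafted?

Yes

runrun + vental → eskule (R4).
Using R6, belyul makes raxgal.
belyul + eskule → norzel (R7).
norzel + raxgal → ashelm (R1).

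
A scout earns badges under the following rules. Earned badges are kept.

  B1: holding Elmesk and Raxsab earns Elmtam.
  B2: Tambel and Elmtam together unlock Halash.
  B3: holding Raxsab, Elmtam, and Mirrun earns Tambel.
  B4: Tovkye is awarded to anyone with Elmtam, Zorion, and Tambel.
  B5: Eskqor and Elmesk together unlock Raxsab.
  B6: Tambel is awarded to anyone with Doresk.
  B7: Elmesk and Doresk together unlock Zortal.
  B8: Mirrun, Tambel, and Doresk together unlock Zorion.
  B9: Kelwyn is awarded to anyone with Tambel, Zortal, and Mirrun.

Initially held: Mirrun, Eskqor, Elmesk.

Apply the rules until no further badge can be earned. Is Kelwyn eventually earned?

Kelwyn would need Tambel, Zortal, and Mirrun (B9), but Zortal is never earned.

No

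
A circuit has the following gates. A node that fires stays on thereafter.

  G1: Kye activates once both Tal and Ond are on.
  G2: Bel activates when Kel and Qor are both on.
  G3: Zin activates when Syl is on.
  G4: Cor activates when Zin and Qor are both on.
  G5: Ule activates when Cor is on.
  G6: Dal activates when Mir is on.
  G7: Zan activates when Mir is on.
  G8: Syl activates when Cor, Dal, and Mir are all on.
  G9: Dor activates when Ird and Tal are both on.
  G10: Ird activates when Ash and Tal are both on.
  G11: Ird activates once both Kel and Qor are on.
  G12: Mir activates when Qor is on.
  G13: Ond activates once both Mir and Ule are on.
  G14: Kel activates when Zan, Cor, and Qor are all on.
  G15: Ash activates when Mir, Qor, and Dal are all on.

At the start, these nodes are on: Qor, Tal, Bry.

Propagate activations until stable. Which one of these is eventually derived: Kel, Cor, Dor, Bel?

Dor

G12: Qor on → Mir on.
G6: Mir on → Dal on.
Mir, Qor, and Dal are on, so Ash activates (G15).
G10: Ash and Tal on → Ird on.
G9: Ird and Tal on → Dor on.
Kel would need Zan, Cor, and Qor (G14), but Cor never turns on. Cor would need Zin and Qor (G4), but Zin never turns on. Bel would need Kel and Qor (G2), but Kel never turns on.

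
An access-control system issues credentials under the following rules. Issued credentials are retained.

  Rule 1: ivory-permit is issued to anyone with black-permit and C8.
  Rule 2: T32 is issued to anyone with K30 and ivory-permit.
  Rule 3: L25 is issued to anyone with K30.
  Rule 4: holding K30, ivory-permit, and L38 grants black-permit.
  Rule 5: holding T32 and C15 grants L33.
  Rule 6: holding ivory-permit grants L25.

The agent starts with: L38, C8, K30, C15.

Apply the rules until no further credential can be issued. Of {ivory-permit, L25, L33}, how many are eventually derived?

1

Holding K30 grants L25 (Rule 3).
ivory-permit would need black-permit and C8 (Rule 1), but black-permit is never granted.
L25: reached.
L33 would need T32 and C15 (Rule 5), but T32 is never granted.
Reached: L25 — 1 of the 3.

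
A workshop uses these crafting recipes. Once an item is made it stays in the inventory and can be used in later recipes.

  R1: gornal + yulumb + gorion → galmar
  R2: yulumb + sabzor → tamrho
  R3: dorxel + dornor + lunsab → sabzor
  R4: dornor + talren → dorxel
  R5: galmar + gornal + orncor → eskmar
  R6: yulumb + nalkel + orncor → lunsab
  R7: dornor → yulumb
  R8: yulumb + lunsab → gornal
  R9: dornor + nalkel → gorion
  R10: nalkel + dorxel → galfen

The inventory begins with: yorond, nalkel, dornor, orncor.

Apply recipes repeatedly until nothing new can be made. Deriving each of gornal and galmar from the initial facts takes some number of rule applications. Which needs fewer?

gornal

gornal: Using R7, dornor makes yulumb. Using R6, yulumb, nalkel, and orncor make lunsab. yulumb + lunsab → gornal (R8). [3 rule applications]
galmar: Using R9, dornor and nalkel make gorion. dornor → yulumb (R7). Using R6, yulumb, nalkel, and orncor make lunsab. yulumb + lunsab → gornal (R8). gornal + yulumb + gorion → galmar (R1). [5 rule applications]
gornal needs fewer.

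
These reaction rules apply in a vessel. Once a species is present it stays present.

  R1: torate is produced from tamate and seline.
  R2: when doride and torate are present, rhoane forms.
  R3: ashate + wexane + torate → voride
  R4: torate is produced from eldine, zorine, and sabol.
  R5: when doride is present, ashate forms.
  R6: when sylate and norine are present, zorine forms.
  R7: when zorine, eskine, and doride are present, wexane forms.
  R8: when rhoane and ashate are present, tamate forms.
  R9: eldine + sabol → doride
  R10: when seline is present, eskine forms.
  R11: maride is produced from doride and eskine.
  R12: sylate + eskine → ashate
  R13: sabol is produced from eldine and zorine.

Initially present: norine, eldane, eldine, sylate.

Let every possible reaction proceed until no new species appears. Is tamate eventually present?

sylate and norine present → zorine forms (R6).
eldine and zorine present → sabol forms (R13).
eldine, zorine, and sabol present → torate forms (R4).
eldine and sabol present → doride forms (R9).
doride and torate present → rhoane forms (R2).
doride present → ashate forms (R5).
rhoane and ashate present → tamate forms (R8).

Yes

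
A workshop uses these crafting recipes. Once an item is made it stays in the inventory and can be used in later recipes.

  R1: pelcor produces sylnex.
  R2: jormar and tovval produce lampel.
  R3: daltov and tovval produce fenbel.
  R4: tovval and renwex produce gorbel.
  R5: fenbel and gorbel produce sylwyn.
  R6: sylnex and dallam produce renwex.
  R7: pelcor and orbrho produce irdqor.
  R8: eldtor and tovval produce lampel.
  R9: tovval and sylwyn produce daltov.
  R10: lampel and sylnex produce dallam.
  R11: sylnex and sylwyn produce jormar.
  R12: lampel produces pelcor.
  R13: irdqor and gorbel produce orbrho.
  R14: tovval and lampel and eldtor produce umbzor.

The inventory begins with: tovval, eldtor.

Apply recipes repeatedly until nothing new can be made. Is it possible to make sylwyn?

No

sylwyn would need fenbel and gorbel (R5), but fenbel is never obtained.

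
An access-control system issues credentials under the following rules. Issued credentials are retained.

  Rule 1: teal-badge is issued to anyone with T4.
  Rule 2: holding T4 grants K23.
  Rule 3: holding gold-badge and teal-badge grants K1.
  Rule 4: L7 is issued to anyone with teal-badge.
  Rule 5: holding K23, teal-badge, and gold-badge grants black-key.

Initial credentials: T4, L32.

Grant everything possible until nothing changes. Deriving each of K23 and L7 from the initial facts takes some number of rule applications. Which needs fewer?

K23: Holding T4 grants K23 (Rule 2). [1 rule application]
L7: Holding T4 grants teal-badge (Rule 1). Holding teal-badge grants L7 (Rule 4). [2 rule applications]
K23 needs fewer.

K23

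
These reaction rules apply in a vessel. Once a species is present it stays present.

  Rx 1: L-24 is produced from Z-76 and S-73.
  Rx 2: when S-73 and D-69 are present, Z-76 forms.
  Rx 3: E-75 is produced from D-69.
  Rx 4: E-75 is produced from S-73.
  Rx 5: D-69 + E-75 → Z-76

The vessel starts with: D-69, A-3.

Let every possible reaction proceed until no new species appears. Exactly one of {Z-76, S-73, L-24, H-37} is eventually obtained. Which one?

D-69 present → E-75 forms (Rx 3).
D-69 and E-75 present → Z-76 forms (Rx 5).
No rule produces H-37, and it is not given. No rule produces S-73, and it is not given. L-24 would need Z-76 and S-73 (Rx 1), but S-73 never forms.

Z-76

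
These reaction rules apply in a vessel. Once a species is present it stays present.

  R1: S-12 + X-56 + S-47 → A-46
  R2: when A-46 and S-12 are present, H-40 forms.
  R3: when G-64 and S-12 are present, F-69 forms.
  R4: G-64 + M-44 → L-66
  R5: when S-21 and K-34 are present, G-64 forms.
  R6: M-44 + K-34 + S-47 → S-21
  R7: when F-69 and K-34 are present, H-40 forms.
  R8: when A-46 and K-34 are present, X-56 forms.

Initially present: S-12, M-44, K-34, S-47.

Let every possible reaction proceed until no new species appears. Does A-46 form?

No

A-46 would need S-12, X-56, and S-47 (R1), but X-56 never forms.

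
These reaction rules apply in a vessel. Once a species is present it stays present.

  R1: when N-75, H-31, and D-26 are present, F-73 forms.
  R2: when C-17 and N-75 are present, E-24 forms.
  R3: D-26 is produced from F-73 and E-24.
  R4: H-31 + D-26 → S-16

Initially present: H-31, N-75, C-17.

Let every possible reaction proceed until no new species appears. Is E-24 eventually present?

Yes

C-17 and N-75 present → E-24 forms (R2).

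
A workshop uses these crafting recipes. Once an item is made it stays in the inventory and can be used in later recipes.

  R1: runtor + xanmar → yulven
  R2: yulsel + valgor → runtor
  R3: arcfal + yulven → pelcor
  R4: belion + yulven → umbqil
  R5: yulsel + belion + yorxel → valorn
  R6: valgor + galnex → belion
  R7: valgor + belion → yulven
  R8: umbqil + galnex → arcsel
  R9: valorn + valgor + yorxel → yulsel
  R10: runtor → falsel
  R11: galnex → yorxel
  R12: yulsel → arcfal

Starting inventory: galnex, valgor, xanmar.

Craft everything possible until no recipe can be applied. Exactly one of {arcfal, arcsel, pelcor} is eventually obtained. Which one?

arcsel

valgor + galnex → belion (R6).
Using R7, valgor and belion make yulven.
Using R4, belion and yulven make umbqil.
umbqil + galnex → arcsel (R8).
arcfal would need yulsel (R12), but yulsel is never obtained. pelcor would need arcfal and yulven (R3), but arcfal is never obtained.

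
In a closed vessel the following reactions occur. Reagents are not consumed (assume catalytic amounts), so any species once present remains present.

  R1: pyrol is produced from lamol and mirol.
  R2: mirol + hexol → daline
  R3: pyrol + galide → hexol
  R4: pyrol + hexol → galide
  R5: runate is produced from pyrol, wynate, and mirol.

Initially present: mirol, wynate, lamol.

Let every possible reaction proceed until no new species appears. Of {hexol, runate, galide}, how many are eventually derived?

1

lamol and mirol present → pyrol forms (R1).
pyrol, wynate, and mirol present → runate forms (R5).
hexol would need pyrol and galide (R3), but galide never forms.
runate: reached.
galide would need pyrol and hexol (R4), but hexol never forms.
Reached: runate — 1 of the 3.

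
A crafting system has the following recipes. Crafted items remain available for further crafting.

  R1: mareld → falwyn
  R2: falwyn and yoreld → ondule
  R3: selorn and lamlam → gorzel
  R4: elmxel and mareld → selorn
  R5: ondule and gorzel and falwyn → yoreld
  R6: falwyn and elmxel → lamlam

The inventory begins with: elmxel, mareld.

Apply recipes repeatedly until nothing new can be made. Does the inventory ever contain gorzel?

Yes

elmxel and mareld → selorn (R4).
Using R1, mareld makes falwyn.
falwyn and elmxel → lamlam (R6).
Using R3, selorn and lamlam make gorzel.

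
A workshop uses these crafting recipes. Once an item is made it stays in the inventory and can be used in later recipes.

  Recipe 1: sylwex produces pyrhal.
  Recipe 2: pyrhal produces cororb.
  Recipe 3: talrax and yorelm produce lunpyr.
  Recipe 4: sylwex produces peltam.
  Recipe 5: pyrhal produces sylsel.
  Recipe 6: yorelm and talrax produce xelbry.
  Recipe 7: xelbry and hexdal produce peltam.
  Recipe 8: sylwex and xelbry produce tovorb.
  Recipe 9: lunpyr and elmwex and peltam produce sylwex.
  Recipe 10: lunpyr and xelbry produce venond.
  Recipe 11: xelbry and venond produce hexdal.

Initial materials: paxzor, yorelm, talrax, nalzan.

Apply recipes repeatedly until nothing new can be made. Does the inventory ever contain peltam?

Yes

Using Recipe 3, talrax and yorelm make lunpyr.
yorelm and talrax → xelbry (Recipe 6).
lunpyr and xelbry → venond (Recipe 10).
xelbry and venond → hexdal (Recipe 11).
xelbry and hexdal → peltam (Recipe 7).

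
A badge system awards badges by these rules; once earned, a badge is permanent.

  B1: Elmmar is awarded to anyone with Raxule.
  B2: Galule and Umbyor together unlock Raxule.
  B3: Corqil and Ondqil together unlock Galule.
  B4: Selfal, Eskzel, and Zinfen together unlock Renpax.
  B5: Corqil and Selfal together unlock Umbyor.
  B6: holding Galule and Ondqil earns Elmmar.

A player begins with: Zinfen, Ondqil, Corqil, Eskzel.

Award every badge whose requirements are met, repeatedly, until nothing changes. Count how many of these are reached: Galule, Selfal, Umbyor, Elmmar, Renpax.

With Corqil and Ondqil, Galule is earned (B3).
With Galule and Ondqil, Elmmar is earned (B6).
Galule: reached.
No rule produces Selfal, and it is not given.
Umbyor would need Corqil and Selfal (B5), but Selfal is never earned.
Elmmar: reached.
Renpax would need Selfal, Eskzel, and Zinfen (B4), but Selfal is never earned.
Reached: Galule and Elmmar — 2 of the 5.

2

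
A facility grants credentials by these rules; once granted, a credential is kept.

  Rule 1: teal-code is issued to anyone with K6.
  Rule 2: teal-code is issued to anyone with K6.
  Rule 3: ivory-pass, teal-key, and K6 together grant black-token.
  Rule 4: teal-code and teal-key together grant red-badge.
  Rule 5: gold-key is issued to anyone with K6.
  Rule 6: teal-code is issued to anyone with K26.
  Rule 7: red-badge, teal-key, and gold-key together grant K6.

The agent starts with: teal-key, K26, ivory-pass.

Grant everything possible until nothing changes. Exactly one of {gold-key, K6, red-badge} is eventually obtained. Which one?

red-badge

Holding K26 grants teal-code (Rule 6).
Holding teal-code and teal-key grants red-badge (Rule 4).
K6 would need red-badge, teal-key, and gold-key (Rule 7), but gold-key is never granted. gold-key would need K6 (Rule 5), but K6 is never granted.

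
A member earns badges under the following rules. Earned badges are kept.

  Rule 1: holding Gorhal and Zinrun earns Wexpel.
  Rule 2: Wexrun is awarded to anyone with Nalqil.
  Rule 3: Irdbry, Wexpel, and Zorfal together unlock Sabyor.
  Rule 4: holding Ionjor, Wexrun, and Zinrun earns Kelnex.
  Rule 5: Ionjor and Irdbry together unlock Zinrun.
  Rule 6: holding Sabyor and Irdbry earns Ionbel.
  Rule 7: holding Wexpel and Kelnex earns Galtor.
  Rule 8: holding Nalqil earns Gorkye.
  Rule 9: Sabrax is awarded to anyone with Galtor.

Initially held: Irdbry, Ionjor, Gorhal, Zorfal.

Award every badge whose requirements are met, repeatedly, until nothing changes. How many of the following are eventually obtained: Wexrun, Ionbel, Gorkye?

With Ionjor and Irdbry, Zinrun is earned (Rule 5).
With Gorhal and Zinrun, Wexpel is earned (Rule 1).
With Irdbry, Wexpel, and Zorfal, Sabyor is earned (Rule 3).
With Sabyor and Irdbry, Ionbel is earned (Rule 6).
Wexrun would need Nalqil (Rule 2), but Nalqil is never earned.
Ionbel: reached.
Gorkye would need Nalqil (Rule 8), but Nalqil is never earned.
Reached: Ionbel — 1 of the 3.

1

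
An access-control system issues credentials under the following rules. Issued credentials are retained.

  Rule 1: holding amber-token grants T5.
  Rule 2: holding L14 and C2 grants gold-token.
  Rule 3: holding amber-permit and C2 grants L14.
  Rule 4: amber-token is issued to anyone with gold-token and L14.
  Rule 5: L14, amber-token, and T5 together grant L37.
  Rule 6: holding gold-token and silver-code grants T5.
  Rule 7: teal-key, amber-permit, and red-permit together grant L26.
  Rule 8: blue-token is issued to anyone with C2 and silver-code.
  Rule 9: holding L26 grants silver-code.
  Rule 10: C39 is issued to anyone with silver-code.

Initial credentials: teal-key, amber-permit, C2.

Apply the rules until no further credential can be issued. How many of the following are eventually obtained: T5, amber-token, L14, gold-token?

Holding amber-permit and C2 grants L14 (Rule 3).
Holding L14 and C2 grants gold-token (Rule 2).
Holding gold-token and L14 grants amber-token (Rule 4).
Holding amber-token grants T5 (Rule 1).
T5: reached.
amber-token: reached.
L14: reached.
gold-token: reached.
All 4 are reached.

4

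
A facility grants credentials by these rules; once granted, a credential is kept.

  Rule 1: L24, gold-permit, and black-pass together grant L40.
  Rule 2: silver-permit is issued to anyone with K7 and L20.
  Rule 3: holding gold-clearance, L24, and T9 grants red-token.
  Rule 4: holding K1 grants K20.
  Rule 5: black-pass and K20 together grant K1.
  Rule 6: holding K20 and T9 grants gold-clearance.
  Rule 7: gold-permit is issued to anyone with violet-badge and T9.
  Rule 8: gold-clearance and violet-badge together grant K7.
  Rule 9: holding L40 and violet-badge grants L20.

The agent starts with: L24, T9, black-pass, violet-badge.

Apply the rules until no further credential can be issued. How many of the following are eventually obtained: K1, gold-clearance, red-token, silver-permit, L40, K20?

1

Holding violet-badge and T9 grants gold-permit (Rule 7).
Holding L24, gold-permit, and black-pass grants L40 (Rule 1).
K1 would need black-pass and K20 (Rule 5), but K20 is never granted.
gold-clearance would need K20 and T9 (Rule 6), but K20 is never granted.
red-token would need gold-clearance, L24, and T9 (Rule 3), but gold-clearance is never granted.
silver-permit would need K7 and L20 (Rule 2), but K7 is never granted.
L40: reached.
K20 would need K1 (Rule 4), but K1 is never granted.
Reached: L40 — 1 of the 6.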